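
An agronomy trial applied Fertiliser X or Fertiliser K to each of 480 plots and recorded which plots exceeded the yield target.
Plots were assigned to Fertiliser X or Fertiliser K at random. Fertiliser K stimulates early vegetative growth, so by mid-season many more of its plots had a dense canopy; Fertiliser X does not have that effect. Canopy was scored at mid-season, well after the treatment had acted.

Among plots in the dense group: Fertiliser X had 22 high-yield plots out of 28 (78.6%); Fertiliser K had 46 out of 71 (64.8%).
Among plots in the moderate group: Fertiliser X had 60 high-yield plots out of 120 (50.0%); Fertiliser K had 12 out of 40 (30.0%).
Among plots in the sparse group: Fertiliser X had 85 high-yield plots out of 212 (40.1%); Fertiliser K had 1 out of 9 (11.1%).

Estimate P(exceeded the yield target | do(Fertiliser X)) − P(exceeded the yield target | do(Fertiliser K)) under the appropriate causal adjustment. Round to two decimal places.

-0.03

The distribution of mid-season canopy is itself part of what the fertiliser does — it is an intermediate outcome. Holding it fixed would remove that part of the effect; the total effect is the pooled difference.
The causal difference is the pooled difference: 0.464 − 0.492 = -0.028.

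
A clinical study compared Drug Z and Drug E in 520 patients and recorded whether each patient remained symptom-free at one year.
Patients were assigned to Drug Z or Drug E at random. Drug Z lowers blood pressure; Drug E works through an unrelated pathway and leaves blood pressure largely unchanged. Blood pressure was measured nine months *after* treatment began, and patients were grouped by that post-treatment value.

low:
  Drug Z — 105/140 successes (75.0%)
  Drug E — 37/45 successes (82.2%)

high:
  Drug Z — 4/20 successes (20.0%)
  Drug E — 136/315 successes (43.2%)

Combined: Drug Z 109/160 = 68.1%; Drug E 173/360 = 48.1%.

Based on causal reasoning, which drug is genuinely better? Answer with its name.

Blood pressure is downstream of the drug. One should not condition on a consequence of treatment, so the overall rates are the right comparison.
Pooled: Drug Z 68.1% vs Drug E 48.1%; Drug Z is higher overall.

Drug Z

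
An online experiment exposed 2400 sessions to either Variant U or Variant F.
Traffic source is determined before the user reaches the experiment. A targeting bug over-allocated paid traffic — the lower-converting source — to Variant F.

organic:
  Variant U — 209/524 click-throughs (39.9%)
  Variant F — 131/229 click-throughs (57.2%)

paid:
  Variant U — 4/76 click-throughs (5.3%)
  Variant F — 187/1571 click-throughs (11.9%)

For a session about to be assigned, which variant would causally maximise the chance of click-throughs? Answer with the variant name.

Within every traffic source level Variant F has the higher rate, yet pooled Variant U does — Simpson's reversal.
Traffic source differs across variants for reasons unrelated to any effect of the variant itself, and it separately predicts the outcome — a classic confounder. We must compare within traffic source levels.
Within each level — organic: 39.9% vs 57.2%; paid: 5.3% vs 11.9% — Variant F is higher every time.

Variant F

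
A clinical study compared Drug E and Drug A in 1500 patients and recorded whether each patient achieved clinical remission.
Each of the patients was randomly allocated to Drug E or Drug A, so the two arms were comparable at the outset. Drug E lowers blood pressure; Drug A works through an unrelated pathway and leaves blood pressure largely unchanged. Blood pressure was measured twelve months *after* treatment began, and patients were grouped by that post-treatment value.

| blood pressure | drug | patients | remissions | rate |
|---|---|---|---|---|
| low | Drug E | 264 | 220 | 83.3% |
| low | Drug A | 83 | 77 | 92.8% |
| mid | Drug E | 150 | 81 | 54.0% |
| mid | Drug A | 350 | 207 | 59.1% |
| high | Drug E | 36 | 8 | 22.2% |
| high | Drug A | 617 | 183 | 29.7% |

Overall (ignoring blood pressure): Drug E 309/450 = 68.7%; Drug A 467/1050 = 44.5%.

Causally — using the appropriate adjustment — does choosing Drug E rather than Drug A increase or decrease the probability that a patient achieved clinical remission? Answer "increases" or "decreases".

increases

The blood pressure-specific comparison favours Drug A throughout, but the pooled figures favour Drug E. The question is whether to condition on blood pressure.
Because the drug influences blood pressure, blood pressure is a post-treatment mediator, not a confounder. Stratifying on it would bias the estimate; the causal effect is the crude pooled difference.
Pooled: Drug E 68.7% vs Drug A 44.5%; Drug E is higher overall.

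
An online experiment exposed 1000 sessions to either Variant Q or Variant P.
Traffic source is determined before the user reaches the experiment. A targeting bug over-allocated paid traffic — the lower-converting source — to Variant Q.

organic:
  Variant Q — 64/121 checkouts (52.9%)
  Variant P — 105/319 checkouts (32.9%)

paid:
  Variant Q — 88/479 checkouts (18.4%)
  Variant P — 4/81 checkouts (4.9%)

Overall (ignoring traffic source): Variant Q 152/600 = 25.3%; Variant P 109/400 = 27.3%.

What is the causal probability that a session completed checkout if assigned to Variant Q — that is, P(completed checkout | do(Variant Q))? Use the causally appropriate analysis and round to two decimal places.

0.34

Nothing the variant does changes traffic source; the imbalance is an allocation artefact. With traffic source also predicting the outcome, the pooled figure is confounded, and the within-stratum comparison is the causal one.
Standardising Variant Q to the population traffic source mix: 0.440·64/121 + 0.560·88/479 = 0.336.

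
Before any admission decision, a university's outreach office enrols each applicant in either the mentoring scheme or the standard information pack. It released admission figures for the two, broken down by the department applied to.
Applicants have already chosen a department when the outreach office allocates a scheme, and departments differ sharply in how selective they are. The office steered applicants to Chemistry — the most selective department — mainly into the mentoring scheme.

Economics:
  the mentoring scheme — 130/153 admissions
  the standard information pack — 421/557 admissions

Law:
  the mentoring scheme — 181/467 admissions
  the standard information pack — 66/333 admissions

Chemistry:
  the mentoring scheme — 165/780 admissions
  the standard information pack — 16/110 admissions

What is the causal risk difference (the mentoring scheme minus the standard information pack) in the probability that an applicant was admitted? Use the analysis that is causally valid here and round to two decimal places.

The department-specific comparison favours the mentoring scheme throughout, but the pooled figures favour the standard information pack. The question is whether to condition on department.
Department satisfies the back-door criterion: it is not a descendant of the outreach scheme, and it blocks the spurious path from outreach scheme to outcome. Adjusting for it (i.e., using the within-department rates) gives the causal effect.
Adjusting over the population distribution of department: 0.296·(0.850−0.756) + 0.333·(0.388−0.198) + 0.371·(0.212−0.145) = +0.115.

+0.12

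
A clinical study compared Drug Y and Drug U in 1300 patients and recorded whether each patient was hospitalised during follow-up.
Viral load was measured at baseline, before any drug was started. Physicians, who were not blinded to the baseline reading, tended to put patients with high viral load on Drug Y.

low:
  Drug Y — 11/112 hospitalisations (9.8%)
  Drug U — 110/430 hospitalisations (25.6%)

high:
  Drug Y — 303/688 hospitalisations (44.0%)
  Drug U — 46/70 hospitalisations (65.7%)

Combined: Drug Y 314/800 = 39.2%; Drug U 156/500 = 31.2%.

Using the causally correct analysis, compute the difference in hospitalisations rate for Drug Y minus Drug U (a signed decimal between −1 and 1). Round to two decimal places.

The viral load-specific comparison favours Drug Y throughout, but the pooled figures favour Drug U. The question is whether to condition on viral load.
Viral load satisfies the back-door criterion: it is not a descendant of the drug, and it blocks the spurious path from drug to outcome. Adjusting for it (i.e., using the within-viral load rates) gives the causal effect.
Adjusting over the population distribution of viral load: 0.417·(0.098−0.256) + 0.583·(0.440−0.657) = -0.192.

-0.19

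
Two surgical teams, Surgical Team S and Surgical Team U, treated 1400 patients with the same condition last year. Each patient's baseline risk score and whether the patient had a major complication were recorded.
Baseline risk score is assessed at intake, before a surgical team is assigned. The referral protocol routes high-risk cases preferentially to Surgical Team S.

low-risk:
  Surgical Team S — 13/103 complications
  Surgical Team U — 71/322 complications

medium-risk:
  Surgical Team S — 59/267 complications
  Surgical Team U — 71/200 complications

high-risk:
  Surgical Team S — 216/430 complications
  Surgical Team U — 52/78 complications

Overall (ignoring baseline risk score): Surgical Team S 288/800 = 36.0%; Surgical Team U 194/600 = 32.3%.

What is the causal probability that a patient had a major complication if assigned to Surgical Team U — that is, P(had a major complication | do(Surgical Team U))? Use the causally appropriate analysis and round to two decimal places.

The stratified and pooled comparisons disagree (Surgical Team S wins within each baseline risk score; Surgical Team U wins overall), so the answer turns on the causal role of baseline risk score.
The imbalance in baseline risk score arose from how patients were allocated, not from anything the surgical team did; and baseline risk score independently affects the outcome. The pooled gap is confounded — condition on baseline risk score.
Standardising Surgical Team U to the population baseline risk score mix: 0.304·71/322 + 0.334·71/200 + 0.363·52/78 = 0.427.

0.43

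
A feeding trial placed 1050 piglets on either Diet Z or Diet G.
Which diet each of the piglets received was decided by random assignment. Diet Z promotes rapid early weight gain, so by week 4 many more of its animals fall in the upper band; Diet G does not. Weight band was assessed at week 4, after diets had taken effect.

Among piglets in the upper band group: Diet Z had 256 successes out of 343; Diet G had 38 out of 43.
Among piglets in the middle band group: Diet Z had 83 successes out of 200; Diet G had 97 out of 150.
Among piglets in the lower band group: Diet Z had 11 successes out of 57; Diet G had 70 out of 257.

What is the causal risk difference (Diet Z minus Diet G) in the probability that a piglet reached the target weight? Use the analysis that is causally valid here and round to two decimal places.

+0.13

The stratified and pooled comparisons disagree (Diet G wins within each week-4 weight band; Diet Z wins overall), so the answer turns on the causal role of week-4 weight band.
Week-4 weight band is downstream of the diet. One should not condition on a consequence of treatment, so the overall rates are the right comparison.
The causal difference is the pooled difference: 0.583 − 0.456 = +0.128.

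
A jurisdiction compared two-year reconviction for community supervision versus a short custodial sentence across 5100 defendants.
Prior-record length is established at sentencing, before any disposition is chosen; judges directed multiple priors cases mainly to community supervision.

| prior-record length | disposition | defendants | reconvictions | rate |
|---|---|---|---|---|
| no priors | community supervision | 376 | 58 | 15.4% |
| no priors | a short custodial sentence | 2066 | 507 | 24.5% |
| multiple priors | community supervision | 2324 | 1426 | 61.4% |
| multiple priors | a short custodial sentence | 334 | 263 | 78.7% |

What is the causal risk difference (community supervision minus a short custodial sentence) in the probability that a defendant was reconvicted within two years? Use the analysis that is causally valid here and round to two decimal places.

The prior-record length-specific comparison favours community supervision throughout, but the pooled figures favour a short custodial sentence. The question is whether to condition on prior-record length.
The imbalance in prior-record length arose from how defendants were allocated, not from anything the disposition did; and prior-record length independently affects the outcome. The pooled gap is confounded — condition on prior-record length.
Adjusting over the population distribution of prior-record length: 0.479·(0.154−0.245) + 0.521·(0.614−0.787) = -0.134.

-0.13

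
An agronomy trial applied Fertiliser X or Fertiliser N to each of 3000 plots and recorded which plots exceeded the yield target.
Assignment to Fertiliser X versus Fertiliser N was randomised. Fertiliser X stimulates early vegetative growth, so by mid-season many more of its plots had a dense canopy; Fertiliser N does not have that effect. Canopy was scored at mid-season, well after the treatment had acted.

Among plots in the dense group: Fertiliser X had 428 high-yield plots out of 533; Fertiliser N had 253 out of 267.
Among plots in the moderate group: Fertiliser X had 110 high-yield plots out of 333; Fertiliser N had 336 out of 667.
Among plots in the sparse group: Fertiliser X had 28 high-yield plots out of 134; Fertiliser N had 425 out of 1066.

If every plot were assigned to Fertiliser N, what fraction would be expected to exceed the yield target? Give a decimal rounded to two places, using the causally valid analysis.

The stratified and pooled comparisons disagree (Fertiliser N wins within each mid-season canopy; Fertiliser X wins overall), so the answer turns on the causal role of mid-season canopy.
Mid-season canopy is downstream of the fertiliser. One should not condition on a consequence of treatment, so the overall rates are the right comparison.
So P(outcome | do(Fertiliser N)) is just the pooled rate for Fertiliser N: 1014/2000 = 0.507.

0.51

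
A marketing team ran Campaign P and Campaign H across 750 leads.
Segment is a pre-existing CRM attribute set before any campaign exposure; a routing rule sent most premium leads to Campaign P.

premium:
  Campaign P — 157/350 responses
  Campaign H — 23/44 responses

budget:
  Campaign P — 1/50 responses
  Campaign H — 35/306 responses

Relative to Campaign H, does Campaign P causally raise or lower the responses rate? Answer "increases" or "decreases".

Customer segment satisfies the back-door criterion: it is not a descendant of the campaign, and it blocks the spurious path from campaign to outcome. Adjusting for it (i.e., using the within-customer segment rates) gives the causal effect.
Within each level — premium: 44.9% vs 52.3%; budget: 2.0% vs 11.4% — Campaign H is higher every time.

decreases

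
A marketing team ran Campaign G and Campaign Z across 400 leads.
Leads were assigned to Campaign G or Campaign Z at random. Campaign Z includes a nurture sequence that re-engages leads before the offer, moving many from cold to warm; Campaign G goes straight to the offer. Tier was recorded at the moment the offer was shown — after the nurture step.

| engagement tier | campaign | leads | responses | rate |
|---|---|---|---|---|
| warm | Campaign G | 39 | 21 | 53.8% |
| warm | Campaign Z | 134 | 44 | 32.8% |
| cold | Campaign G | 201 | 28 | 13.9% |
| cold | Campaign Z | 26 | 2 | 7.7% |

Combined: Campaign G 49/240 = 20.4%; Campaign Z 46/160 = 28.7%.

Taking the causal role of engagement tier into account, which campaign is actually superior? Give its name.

Campaign Z

Engagement tier lies on the pathway campaign → engagement tier → outcome, so adjusting for it blocks the indirect effect. For the total causal effect of campaign, use the unadjusted pooled rates.
Pooled: Campaign G 20.4% vs Campaign Z 28.7%; Campaign Z is higher overall.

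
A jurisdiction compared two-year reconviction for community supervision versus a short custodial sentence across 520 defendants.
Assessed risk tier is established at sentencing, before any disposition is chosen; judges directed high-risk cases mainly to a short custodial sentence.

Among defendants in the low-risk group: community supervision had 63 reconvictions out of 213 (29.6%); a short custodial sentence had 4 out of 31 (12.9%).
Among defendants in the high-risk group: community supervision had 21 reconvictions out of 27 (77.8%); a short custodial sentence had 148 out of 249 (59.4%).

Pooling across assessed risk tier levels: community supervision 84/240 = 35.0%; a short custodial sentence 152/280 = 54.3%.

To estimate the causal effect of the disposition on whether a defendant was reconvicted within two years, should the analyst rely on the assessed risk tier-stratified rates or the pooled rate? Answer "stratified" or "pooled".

stratified

The assessed risk tier-specific comparison favours a short custodial sentence throughout, but the pooled figures favour community supervision. The question is whether to condition on assessed risk tier.
Since assessed risk tier is a pre-existing factor (not a product of the disposition) and it affects the outcome on its own, it is a confounder. The stratified rates, not the pooled rate, identify the causal effect.
Within each level — low-risk: 29.6% vs 12.9%; high-risk: 77.8% vs 59.4% — a short custodial sentence is lower every time.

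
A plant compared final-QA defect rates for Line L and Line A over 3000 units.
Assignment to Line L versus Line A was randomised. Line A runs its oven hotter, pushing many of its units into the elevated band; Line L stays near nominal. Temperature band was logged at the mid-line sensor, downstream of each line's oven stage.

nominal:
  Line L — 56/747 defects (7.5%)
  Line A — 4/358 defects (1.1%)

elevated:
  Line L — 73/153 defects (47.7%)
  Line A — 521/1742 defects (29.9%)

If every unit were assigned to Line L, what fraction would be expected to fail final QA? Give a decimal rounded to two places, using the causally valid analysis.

0.14

The stratified and pooled comparisons disagree (Line A wins within each in-process temperature band; Line L wins overall), so the answer turns on the causal role of in-process temperature band.
In-process temperature band is downstream of the line. One should not condition on a consequence of treatment, so the overall rates are the right comparison.
So P(outcome | do(Line L)) is just the pooled rate for Line L: 129/900 = 0.143.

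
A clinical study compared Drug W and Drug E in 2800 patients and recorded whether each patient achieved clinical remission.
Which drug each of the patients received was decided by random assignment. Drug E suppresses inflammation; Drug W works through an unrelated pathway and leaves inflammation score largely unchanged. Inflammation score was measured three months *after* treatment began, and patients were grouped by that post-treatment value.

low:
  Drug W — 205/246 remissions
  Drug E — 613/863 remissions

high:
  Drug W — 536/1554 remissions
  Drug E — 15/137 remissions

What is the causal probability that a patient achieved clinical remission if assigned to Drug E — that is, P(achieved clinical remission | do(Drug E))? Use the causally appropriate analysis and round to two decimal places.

0.63

Inflammation score here is a post-treatment variable shaped by the drug; conditioning on it would introduce bias rather than remove it. The overall comparison is the causal one.
So P(outcome | do(Drug E)) is just the pooled rate for Drug E: 628/1000 = 0.628.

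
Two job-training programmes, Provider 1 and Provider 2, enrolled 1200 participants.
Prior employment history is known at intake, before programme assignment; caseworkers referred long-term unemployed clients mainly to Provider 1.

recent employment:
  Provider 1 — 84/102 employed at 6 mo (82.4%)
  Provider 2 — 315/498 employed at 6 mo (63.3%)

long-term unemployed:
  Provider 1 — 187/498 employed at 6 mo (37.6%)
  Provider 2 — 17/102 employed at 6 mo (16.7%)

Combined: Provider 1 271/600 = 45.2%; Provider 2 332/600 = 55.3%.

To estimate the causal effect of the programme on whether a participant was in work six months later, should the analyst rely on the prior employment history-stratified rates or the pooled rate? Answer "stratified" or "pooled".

stratified

The prior employment history-specific comparison favours Provider 1 throughout, but the pooled figures favour Provider 2. The question is whether to condition on prior employment history.
Nothing the programme does changes prior employment history; the imbalance is an allocation artefact. With prior employment history also predicting the outcome, the pooled figure is confounded, and the within-stratum comparison is the causal one.
Within each level — recent employment: 82.4% vs 63.3%; long-term unemployed: 37.6% vs 16.7% — Provider 1 is higher every time.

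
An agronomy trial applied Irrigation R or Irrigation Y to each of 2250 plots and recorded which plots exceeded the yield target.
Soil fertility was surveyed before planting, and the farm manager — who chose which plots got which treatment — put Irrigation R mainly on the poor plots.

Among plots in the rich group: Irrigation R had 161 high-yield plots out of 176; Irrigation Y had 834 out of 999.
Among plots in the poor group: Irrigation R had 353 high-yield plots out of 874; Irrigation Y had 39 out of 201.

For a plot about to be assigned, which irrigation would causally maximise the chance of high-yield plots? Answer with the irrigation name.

Soil fertility satisfies the back-door criterion: it is not a descendant of the irrigation, and it blocks the spurious path from irrigation to outcome. Adjusting for it (i.e., using the within-soil fertility rates) gives the causal effect.
Within each level — rich: 91.5% vs 83.5%; poor: 40.4% vs 19.4% — Irrigation R is higher every time.

Irrigation R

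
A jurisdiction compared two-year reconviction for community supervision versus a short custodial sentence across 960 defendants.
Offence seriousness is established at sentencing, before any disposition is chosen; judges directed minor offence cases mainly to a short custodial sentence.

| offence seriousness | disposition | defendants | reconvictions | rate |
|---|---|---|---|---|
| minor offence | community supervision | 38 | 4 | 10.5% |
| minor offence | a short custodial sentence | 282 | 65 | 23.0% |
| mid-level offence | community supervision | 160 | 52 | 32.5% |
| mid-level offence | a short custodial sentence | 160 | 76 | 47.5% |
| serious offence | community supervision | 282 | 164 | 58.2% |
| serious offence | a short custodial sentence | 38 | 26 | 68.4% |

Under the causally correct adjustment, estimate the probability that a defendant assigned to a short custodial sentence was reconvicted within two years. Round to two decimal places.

Here offence seriousness is a common cause — it drives both which disposition a case falls under and the outcome. The crude comparison mixes populations; the stratum-specific rates are the causally relevant ones.
Standardising a short custodial sentence to the population offence seriousness mix: 0.333·65/282 + 0.333·76/160 + 0.333·26/38 = 0.463.

0.46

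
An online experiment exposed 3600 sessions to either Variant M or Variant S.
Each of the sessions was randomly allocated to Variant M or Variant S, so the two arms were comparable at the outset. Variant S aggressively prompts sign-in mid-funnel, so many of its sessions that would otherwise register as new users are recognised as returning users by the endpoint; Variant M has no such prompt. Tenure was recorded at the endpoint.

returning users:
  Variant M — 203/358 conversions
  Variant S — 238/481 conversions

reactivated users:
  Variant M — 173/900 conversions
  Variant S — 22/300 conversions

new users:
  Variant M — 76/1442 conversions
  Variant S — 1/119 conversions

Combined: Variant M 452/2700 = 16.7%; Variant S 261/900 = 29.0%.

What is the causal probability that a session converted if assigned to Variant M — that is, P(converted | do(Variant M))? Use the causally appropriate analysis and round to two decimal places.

Within every user tenure level Variant M has the higher rate, yet pooled Variant S does — Simpson's reversal.
The distribution of user tenure is itself part of what the variant does — it is an intermediate outcome. Holding it fixed would remove that part of the effect; the total effect is the pooled difference.
So P(outcome | do(Variant M)) is just the pooled rate for Variant M: 452/2700 = 0.167.

0.17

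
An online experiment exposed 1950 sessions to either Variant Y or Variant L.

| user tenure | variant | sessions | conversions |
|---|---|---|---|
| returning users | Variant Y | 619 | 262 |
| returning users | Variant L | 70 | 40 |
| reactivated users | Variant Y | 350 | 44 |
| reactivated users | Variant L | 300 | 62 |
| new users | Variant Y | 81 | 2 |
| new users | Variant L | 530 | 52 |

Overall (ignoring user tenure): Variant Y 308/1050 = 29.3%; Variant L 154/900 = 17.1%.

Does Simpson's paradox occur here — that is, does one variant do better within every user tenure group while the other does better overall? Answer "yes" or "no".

yes

Within each user tenure level (returning users 42.3% vs 57.1%; reactivated users 12.6% vs 20.7%; new users 2.5% vs 9.8%), Variant L has the higher rate every time. Pooled: 29.3% vs 17.1% — Variant Y has the higher rate overall. The two comparisons disagree.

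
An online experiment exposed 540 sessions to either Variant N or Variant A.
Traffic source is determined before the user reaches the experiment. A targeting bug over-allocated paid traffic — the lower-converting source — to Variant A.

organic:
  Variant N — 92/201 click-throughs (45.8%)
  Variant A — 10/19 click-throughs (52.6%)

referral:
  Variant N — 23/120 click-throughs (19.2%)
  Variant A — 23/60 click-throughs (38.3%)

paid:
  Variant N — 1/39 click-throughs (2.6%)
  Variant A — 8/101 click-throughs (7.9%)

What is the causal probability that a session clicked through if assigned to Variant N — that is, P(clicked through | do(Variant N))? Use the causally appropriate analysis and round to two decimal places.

The stratified and pooled comparisons disagree (Variant A wins within each traffic source; Variant N wins overall), so the answer turns on the causal role of traffic source.
Here traffic source is a common cause — it drives both which variant a case falls under and the outcome. The crude comparison mixes populations; the stratum-specific rates are the causally relevant ones.
Standardising Variant N to the population traffic source mix: 0.407·92/201 + 0.333·23/120 + 0.259·1/39 = 0.257.

0.26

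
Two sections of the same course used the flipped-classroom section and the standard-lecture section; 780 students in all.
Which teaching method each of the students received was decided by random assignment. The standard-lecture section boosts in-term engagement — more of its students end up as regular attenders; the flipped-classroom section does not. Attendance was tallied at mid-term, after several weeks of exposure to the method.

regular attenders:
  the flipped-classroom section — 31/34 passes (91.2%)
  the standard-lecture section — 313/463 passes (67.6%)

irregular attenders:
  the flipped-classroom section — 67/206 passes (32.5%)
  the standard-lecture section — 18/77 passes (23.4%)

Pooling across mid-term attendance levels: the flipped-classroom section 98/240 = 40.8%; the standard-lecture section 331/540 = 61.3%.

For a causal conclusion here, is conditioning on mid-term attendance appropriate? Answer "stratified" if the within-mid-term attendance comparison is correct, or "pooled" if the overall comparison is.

pooled

The stratified and pooled comparisons disagree (the flipped-classroom section wins within each mid-term attendance; the standard-lecture section wins overall), so the answer turns on the causal role of mid-term attendance.
The distribution of mid-term attendance is itself part of what the teaching method does — it is an intermediate outcome. Holding it fixed would remove that part of the effect; the total effect is the pooled difference.
Pooled: the flipped-classroom section 40.8% vs the standard-lecture section 61.3%; the standard-lecture section is higher overall.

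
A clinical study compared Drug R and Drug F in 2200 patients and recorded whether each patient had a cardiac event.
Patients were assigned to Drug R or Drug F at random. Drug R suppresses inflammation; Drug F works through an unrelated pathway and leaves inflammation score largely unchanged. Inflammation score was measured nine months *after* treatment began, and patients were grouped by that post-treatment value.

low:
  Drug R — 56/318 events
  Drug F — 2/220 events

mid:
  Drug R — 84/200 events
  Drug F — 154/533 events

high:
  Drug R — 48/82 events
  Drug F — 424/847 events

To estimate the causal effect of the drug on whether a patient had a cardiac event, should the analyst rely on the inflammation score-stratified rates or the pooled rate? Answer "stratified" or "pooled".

Within every inflammation score level Drug F has the lower rate, yet pooled Drug R does — Simpson's reversal.
Inflammation score is downstream of the drug. One should not condition on a consequence of treatment, so the overall rates are the right comparison.
Pooled: Drug R 31.3% vs Drug F 36.2%; Drug R is lower overall.

pooled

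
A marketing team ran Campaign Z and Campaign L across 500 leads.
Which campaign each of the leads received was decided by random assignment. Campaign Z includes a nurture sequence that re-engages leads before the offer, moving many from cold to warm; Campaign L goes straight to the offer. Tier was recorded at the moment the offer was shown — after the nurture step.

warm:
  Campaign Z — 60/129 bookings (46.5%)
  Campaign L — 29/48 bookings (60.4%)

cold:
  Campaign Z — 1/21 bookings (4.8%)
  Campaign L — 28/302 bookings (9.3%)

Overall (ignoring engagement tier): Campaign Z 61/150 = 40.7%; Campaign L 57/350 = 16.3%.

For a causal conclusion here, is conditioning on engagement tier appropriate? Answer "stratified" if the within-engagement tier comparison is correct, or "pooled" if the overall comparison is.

Engagement tier is downstream of the campaign. One should not condition on a consequence of treatment, so the overall rates are the right comparison.
Pooled: Campaign Z 40.7% vs Campaign L 16.3%; Campaign Z is higher overall.

pooled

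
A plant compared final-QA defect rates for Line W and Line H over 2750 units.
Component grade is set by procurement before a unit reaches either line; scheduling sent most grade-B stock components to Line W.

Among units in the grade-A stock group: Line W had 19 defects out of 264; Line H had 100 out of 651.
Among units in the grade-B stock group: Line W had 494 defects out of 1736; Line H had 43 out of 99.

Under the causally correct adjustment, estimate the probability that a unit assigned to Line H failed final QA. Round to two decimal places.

The imbalance in component grade arose from how units were allocated, not from anything the line did; and component grade independently affects the outcome. The pooled gap is confounded — condition on component grade.
Standardising Line H to the population component grade mix: 0.333·100/651 + 0.667·43/99 = 0.341.

0.34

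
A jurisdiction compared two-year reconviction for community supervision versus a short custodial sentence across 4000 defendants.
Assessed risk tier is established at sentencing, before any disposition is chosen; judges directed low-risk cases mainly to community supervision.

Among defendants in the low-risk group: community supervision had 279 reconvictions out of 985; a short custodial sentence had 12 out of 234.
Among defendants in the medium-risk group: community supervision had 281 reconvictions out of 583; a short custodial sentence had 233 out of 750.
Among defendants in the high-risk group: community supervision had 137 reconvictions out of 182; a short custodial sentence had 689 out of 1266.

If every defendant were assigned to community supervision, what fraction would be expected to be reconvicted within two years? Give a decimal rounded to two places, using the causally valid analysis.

The assessed risk tier-specific comparison favours a short custodial sentence throughout, but the pooled figures favour community supervision. The question is whether to condition on assessed risk tier.
Since assessed risk tier is a pre-existing factor (not a product of the disposition) and it affects the outcome on its own, it is a confounder. The stratified rates, not the pooled rate, identify the causal effect.
Standardising community supervision to the population assessed risk tier mix: 0.305·279/985 + 0.333·281/583 + 0.362·137/182 = 0.519.

0.52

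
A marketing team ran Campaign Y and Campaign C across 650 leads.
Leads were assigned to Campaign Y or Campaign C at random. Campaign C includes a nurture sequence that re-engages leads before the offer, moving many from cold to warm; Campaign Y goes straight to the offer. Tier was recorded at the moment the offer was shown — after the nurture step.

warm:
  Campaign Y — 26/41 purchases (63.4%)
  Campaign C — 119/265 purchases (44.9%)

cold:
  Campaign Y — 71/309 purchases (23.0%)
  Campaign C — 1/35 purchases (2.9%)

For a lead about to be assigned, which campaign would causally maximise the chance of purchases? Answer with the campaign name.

Engagement tier lies on the pathway campaign → engagement tier → outcome, so adjusting for it blocks the indirect effect. For the total causal effect of campaign, use the unadjusted pooled rates.
Pooled: Campaign Y 27.7% vs Campaign C 40.0%; Campaign C is higher overall.

Campaign C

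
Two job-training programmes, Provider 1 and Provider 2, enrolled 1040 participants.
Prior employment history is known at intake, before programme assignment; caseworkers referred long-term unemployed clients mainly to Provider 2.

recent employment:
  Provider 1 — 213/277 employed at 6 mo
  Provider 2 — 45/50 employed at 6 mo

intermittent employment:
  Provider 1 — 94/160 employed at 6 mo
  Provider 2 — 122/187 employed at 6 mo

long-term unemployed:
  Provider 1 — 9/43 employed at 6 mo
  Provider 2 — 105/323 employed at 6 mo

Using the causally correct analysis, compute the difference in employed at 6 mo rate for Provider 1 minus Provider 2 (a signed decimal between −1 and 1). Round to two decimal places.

-0.10

Prior employment history is set before the programme has any effect — it is not caused by the programme — and it independently drives the outcome. That makes it a confounder, so the causal comparison is within prior employment history levels.
Adjusting over the population distribution of prior employment history: 0.314·(0.769−0.900) + 0.334·(0.588−0.652) + 0.352·(0.209−0.325) = -0.104.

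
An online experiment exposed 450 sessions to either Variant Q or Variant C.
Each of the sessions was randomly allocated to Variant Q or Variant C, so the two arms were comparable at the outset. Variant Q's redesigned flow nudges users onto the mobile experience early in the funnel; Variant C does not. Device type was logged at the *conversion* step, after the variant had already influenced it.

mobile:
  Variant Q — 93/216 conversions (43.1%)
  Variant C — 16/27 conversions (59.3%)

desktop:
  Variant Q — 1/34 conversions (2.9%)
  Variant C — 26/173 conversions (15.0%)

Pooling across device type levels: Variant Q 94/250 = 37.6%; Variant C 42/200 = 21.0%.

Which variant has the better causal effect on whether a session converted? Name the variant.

Variant Q

Because the variant influences device type, device type is a post-treatment mediator, not a confounder. Stratifying on it would bias the estimate; the causal effect is the crude pooled difference.
Pooled: Variant Q 37.6% vs Variant C 21.0%; Variant Q is higher overall.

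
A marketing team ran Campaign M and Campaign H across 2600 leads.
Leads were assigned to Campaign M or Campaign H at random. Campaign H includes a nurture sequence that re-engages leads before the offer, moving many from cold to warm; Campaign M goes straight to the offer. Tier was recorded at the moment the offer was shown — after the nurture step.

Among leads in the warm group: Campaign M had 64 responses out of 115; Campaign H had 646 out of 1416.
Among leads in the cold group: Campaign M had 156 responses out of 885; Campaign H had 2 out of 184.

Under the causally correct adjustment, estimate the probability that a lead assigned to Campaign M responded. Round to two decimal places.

0.22

Engagement tier is downstream of the campaign. One should not condition on a consequence of treatment, so the overall rates are the right comparison.
So P(outcome | do(Campaign M)) is just the pooled rate for Campaign M: 220/1000 = 0.220.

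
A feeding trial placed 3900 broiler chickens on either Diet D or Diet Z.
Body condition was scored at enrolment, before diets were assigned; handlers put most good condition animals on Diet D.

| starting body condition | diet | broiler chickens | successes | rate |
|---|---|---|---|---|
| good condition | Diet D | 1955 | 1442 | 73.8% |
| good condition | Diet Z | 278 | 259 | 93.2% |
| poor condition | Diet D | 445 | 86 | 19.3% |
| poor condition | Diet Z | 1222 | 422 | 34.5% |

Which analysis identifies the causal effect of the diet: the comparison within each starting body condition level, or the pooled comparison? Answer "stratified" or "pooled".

The imbalance in starting body condition arose from how broiler chickens were allocated, not from anything the diet did; and starting body condition independently affects the outcome. The pooled gap is confounded — condition on starting body condition.
Within each level — good condition: 73.8% vs 93.2%; poor condition: 19.3% vs 34.5% — Diet Z is higher every time.

stratified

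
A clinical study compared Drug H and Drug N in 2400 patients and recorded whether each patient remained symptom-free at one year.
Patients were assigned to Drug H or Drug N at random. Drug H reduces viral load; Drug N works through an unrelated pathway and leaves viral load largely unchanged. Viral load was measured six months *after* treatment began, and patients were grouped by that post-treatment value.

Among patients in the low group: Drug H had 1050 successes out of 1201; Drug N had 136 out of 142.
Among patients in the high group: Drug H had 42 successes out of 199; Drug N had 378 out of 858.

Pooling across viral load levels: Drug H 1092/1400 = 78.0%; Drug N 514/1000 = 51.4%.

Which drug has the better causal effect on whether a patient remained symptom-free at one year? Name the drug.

Drug H

Stratifying would compare drugs among patients the drugs themselves sorted into viral load groups — a form of selection on an intermediate. The unconditioned pooled rates give the total causal effect.
Pooled: Drug H 78.0% vs Drug N 51.4%; Drug H is higher overall.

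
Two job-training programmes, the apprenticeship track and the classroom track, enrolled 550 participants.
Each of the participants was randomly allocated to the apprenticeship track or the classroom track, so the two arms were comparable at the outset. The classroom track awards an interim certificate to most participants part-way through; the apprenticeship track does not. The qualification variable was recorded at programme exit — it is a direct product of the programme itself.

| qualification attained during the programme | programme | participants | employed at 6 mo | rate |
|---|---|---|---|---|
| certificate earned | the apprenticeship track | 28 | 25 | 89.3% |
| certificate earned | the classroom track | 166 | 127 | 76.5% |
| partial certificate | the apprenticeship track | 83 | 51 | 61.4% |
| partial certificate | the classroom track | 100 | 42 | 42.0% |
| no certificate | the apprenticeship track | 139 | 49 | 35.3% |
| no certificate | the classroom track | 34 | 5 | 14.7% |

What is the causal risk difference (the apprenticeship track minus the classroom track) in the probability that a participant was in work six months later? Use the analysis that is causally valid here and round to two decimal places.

-0.08

The distribution of qualification attained during the programme is itself part of what the programme does — it is an intermediate outcome. Holding it fixed would remove that part of the effect; the total effect is the pooled difference.
The causal difference is the pooled difference: 0.500 − 0.580 = -0.080.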